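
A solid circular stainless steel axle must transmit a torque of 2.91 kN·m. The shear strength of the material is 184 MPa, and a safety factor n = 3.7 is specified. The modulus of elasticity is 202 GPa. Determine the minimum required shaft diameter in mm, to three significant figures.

d = 66.8 mm

Allowable shear stress τ_allow = 184/3.7 = 49.73 MPa.
For a solid shaft τ = 16T/(πd³), so d³ = 16T/(π τ_allow) = 16×2910000/(π×49.73) = 298000 mm³.
d = (298000)^(1/3) = 66.80 mm.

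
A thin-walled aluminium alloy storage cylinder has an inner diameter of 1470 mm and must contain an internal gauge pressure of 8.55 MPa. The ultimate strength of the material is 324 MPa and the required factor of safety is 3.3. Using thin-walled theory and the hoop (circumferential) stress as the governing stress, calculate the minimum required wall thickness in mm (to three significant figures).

σ_allow = 324/3.3 = 98.18 MPa.
Hoop stress σ_h = pD/(2t), so t = pD/(2σ_allow) = 8.55×1470/(2×98.18) = 64.01 mm.

t = 64.0 mm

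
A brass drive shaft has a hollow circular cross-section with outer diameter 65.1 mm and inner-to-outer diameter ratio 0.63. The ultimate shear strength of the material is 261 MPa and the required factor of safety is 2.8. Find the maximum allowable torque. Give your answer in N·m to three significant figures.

τ_allow = 261/2.8 = 93.21 MPa.
For a hollow shaft T_allow = τ_allow·πd_o³(1−k⁴)/16 with 1−k⁴ = 0.8425, so πd_o³(1−k⁴)/16 = 45640 mm³.
T_allow = 93.21×45640 = 4.254×10^6 N·mm = 4254 N·m.

T_allow = 4250 N·m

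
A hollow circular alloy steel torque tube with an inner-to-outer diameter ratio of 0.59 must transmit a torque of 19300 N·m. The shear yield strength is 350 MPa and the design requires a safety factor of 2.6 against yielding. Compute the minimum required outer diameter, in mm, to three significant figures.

τ_allow = 350/2.6 = 134.6 MPa.
For a hollow shaft τ = 16T/[πd_o³(1−k⁴)] with k = 0.59, so 1−k⁴ = 0.8788.
d_o³ = 16T/[π τ_allow (1−k⁴)] = 16×1.9300×10^7/(π×134.6×0.8788) = 830900 mm³.
d_o = 94.01 mm.

d_o = 94.0 mm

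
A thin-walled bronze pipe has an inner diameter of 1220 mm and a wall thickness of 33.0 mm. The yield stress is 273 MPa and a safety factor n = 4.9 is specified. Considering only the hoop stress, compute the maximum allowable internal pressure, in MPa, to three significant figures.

p_allow = 3.01 MPa

σ_allow = 273/4.9 = 55.71 MPa.
σ_h = pD/(2t) → p_allow = 2σ_allow t/D = 2×55.71×33.0/1220 = 3.014 MPa.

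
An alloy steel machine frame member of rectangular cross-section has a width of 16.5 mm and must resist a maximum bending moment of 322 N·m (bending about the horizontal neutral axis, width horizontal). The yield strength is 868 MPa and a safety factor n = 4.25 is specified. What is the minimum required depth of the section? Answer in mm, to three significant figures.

h = 23.9 mm

σ_allow = 868/4.25 = 204.2 MPa.
For a rectangular section σ = 6M/(bh²), so h² = 6M/(b σ_allow) = 6×322000/(16.5×204.2) = 573.3 mm².
h = 23.94 mm.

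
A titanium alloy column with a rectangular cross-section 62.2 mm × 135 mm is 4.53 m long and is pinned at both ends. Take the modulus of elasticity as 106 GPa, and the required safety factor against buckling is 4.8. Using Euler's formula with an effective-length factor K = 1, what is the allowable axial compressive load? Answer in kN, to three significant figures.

P_allow = 28.8 kN

Buckling occurs about the weak axis: I_min = h·b³/12 = 135×62.2³/12 = 2.707×10^6 mm⁴ (b = 62.2 mm is the smaller dimension).
Effective length L_e = KL = 1×4.53 m = 4530 mm.
Euler critical load P_cr = π²EI/L_e² = π²×106000×2.707×10^6/4530² = 138000 N.
P_allow = P_cr/n = 138000/4.8 = 28750 N.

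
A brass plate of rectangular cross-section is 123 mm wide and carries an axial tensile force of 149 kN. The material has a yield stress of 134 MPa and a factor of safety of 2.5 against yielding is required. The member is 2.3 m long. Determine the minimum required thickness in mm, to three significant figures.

t = 22.6 mm

σ_allow = 134/2.5 = 53.60 MPa.
Required area A = F/σ_allow = 149000/53.60 = 2780 mm².
t = A/w = 2780/123 = 22.60 mm.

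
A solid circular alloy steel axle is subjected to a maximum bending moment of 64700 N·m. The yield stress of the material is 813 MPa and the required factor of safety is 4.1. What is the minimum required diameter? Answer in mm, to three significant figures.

d = 149 mm

σ_allow = 813/4.1 = 198.3 MPa.
For a solid circular section σ = 32M/(πd³), so d³ = 32M/(π σ_allow) = 32×6.4700×10^7/(π×198.3) = 3.324×10^6 mm³.
d = 149.2 mm.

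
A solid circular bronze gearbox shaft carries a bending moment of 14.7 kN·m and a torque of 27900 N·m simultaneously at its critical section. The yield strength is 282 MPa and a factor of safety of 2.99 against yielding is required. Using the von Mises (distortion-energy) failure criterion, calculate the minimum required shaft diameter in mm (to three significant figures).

d = 145 mm

σ_allow = σ_y/n = 282/2.99 = 94.31 MPa.
For a solid shaft σ_b = 32M/(πd³) and τ = 16T/(πd³), so the von Mises stress is σ' = (16/πd³)·√(4M²+3T²).
√(4M²+3T²) = √(4×(1.470×10^7)² + 3×(2.790×10^7)²) = 5.656×10^7 N·mm.
d³ = 16×5.656×10^7/(π×94.31) = 3.054×10^6 mm³.
d = 145.1 mm.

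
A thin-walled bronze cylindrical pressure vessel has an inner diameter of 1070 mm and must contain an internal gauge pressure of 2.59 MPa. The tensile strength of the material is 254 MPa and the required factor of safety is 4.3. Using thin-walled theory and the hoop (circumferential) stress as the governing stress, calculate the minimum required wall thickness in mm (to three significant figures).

σ_allow = 254/4.3 = 59.07 MPa.
Hoop stress σ_h = pD/(2t), so t = pD/(2σ_allow) = 2.59×1070/(2×59.07) = 23.46 mm.

t = 23.5 mm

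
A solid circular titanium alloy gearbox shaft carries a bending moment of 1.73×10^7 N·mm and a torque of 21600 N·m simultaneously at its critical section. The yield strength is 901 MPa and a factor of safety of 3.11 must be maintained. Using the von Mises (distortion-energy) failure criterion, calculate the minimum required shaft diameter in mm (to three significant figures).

σ_allow = σ_y/n = 901/3.11 = 289.7 MPa.
For a solid shaft σ_b = 32M/(πd³) and τ = 16T/(πd³), so the von Mises stress is σ' = (16/πd³)·√(4M²+3T²).
√(4M²+3T²) = √(4×(1.730×10^7)² + 3×(2.160×10^7)²) = 5.096×10^7 N·mm.
d³ = 16×5.096×10^7/(π×289.7) = 895800 mm³.
d = 96.40 mm.

d = 96.4 mm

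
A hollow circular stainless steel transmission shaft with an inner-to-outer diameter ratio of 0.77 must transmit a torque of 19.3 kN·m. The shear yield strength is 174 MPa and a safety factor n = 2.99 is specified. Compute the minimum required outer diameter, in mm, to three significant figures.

d_o = 138 mm

τ_allow = 174/2.99 = 58.19 MPa.
For a hollow shaft τ = 16T/[πd_o³(1−k⁴)] with k = 0.77, so 1−k⁴ = 0.6485.
d_o³ = 16T/[π τ_allow (1−k⁴)] = 16×1.9300×10^7/(π×58.19×0.6485) = 2.605×10^6 mm³.
d_o = 137.6 mm.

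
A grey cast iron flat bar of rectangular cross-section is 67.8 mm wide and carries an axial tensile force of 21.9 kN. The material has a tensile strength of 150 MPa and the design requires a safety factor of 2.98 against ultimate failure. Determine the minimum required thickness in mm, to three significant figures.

σ_allow = 150/2.98 = 50.34 MPa.
Required area A = F/σ_allow = 21900/50.34 = 435.1 mm².
t = A/w = 435.1/67.8 = 6.417 mm.

t = 6.42 mm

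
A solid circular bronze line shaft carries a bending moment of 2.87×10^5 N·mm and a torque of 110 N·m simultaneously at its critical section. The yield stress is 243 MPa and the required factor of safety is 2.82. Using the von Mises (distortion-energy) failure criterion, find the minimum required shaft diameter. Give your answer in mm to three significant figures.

σ_allow = σ_y/n = 243/2.82 = 86.17 MPa.
For a solid shaft σ_b = 32M/(πd³) and τ = 16T/(πd³), so the von Mises stress is σ' = (16/πd³)·√(4M²+3T²).
√(4M²+3T²) = √(4×(287000)² + 3×(110000)²) = 604800 N·mm.
d³ = 16×604800/(π×86.17) = 35750 mm³.
d = 32.94 mm.

d = 32.9 mm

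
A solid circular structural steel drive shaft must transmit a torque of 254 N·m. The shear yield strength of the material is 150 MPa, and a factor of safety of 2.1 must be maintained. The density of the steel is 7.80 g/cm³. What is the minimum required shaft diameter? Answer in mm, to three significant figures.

d = 26.3 mm

Allowable shear stress τ_allow = 150/2.1 = 71.43 MPa.
For a solid shaft τ = 16T/(πd³), so d³ = 16T/(π τ_allow) = 16×254000/(π×71.43) = 18110 mm³.
d = (18110)^(1/3) = 26.26 mm.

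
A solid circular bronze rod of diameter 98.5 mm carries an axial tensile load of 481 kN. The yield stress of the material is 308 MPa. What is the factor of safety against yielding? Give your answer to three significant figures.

A = πd²/4 = 7620 mm².
σ = F/A = 481000/7620 = 63.12 MPa.
n = 308/63.12 = 4.879.

n = 4.88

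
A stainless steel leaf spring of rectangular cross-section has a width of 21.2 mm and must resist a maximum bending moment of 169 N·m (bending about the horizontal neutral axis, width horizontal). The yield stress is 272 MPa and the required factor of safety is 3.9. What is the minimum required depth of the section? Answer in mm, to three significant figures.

σ_allow = 272/3.9 = 69.74 MPa.
For a rectangular section σ = 6M/(bh²), so h² = 6M/(b σ_allow) = 6×169000/(21.2×69.74) = 685.8 mm².
h = 26.19 mm.

h = 26.2 mm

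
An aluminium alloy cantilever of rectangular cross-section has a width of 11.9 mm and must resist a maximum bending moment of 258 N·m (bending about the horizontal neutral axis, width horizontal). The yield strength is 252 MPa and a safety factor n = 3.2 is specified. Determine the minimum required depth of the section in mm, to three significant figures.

σ_allow = 252/3.2 = 78.75 MPa.
For a rectangular section σ = 6M/(bh²), so h² = 6M/(b σ_allow) = 6×258000/(11.9×78.75) = 1652 mm².
h = 40.64 mm.

h = 40.6 mm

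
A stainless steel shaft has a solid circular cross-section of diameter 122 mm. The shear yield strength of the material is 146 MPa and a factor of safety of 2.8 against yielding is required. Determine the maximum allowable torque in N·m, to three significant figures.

T_allow = 18600 N·m

τ_allow = 146/2.8 = 52.14 MPa.
For a solid shaft T_allow = τ_allow·πd³/16; πd³/16 = π×122³/16 = 356500 mm³.
T_allow = 52.14×356500 = 1.859×10^7 N·mm = 18590 N·m.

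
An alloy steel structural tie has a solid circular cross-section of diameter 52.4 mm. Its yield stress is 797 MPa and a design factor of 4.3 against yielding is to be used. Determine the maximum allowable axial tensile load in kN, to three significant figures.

σ_allow = 797/4.3 = 185.3 MPa.
A = πd²/4 = π×52.4²/4 = 2157 mm².
F_allow = σ_allow × A = 185.3×2157 = 399700 N.

F_allow = 400 kN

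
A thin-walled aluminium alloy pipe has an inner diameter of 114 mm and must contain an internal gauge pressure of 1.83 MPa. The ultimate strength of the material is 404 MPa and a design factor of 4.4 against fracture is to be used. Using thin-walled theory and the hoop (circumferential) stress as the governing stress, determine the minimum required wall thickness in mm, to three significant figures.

t = 1.14 mm

σ_allow = 404/4.4 = 91.82 MPa.
Hoop stress σ_h = pD/(2t), so t = pD/(2σ_allow) = 1.83×114/(2×91.82) = 1.136 mm.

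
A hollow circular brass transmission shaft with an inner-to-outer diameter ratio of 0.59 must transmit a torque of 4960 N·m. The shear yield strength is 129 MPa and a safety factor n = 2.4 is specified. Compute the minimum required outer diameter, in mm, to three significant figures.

d_o = 81.2 mm

τ_allow = 129/2.4 = 53.75 MPa.
For a hollow shaft τ = 16T/[πd_o³(1−k⁴)] with k = 0.59, so 1−k⁴ = 0.8788.
d_o³ = 16T/[π τ_allow (1−k⁴)] = 16×4960000/(π×53.75×0.8788) = 534800 mm³.
d_o = 81.17 mm.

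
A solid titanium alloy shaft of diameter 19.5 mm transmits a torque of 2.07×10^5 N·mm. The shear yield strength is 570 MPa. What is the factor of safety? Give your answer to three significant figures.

n = 4.01

τ = 16T/(πd³) = 16×207000/(π×19.5³) = 142.2 MPa.
n = τ_limit/τ = 570/142.2 = 4.009.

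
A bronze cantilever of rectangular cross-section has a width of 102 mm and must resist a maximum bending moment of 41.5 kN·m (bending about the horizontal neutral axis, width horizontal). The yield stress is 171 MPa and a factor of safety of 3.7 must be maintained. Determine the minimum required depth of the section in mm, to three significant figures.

h = 230 mm

σ_allow = 171/3.7 = 46.22 MPa.
For a rectangular section σ = 6M/(bh²), so h² = 6M/(b σ_allow) = 6×4.1500×10^7/(102×46.22) = 52820 mm².
h = 229.8 mm.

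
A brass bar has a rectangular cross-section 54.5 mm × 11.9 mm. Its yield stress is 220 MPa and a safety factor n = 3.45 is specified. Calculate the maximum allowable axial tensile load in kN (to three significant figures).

σ_allow = 220/3.45 = 63.77 MPa.
A = 54.5×11.9 = 648.6 mm².
F_allow = σ_allow × A = 63.77×648.6 = 41360 N.

F_allow = 41.4 kN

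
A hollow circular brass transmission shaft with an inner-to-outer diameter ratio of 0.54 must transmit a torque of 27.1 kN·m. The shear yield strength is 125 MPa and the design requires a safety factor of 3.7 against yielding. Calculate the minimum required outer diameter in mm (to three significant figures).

d_o = 165 mm

τ_allow = 125/3.7 = 33.78 MPa.
For a hollow shaft τ = 16T/[πd_o³(1−k⁴)] with k = 0.54, so 1−k⁴ = 0.9150.
d_o³ = 16T/[π τ_allow (1−k⁴)] = 16×2.7100×10^7/(π×33.78×0.9150) = 4.465×10^6 mm³.
d_o = 164.7 mm.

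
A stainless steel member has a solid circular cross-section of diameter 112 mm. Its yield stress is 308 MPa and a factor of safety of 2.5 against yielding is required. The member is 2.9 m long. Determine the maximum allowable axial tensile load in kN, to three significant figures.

F_allow = 1210 kN

σ_allow = 308/2.5 = 123.2 MPa.
A = πd²/4 = π×112²/4 = 9852 mm².
F_allow = σ_allow × A = 123.2×9852 = 1.214×10^6 N.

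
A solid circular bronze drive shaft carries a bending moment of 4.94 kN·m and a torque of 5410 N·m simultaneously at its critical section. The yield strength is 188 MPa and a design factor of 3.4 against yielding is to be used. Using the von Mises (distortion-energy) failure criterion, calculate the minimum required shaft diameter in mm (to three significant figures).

d = 108 mm

σ_allow = σ_y/n = 188/3.4 = 55.29 MPa.
For a solid shaft σ_b = 32M/(πd³) and τ = 16T/(πd³), so the von Mises stress is σ' = (16/πd³)·√(4M²+3T²).
√(4M²+3T²) = √(4×(4.940×10^6)² + 3×(5.410×10^6)²) = 1.362×10^7 N·mm.
d³ = 16×1.362×10^7/(π×55.29) = 1.254×10^6 mm³.
d = 107.8 mm.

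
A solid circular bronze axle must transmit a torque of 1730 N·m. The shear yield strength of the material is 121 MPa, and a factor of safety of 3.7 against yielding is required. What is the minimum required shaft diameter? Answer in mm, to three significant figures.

Allowable shear stress τ_allow = 121/3.7 = 32.70 MPa.
For a solid shaft τ = 16T/(πd³), so d³ = 16T/(π τ_allow) = 16×1730000/(π×32.70) = 269400 mm³.
d = (269400)^(1/3) = 64.59 mm.

d = 64.6 mm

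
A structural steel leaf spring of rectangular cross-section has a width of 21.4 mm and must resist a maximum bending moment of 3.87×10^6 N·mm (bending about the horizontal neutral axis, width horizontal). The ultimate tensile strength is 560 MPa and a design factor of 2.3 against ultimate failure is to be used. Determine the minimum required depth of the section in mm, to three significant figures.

h = 66.8 mm

σ_allow = 560/2.3 = 243.5 MPa.
For a rectangular section σ = 6M/(bh²), so h² = 6M/(b σ_allow) = 6×3870000/(21.4×243.5) = 4456 mm².
h = 66.76 mm.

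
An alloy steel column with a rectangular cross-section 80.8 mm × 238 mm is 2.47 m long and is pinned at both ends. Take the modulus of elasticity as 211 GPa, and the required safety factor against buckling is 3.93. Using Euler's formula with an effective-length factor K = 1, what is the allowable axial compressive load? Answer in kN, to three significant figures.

P_allow = 909 kN

Buckling occurs about the weak axis: I_min = h·b³/12 = 238×80.8³/12 = 1.046×10^7 mm⁴ (b = 80.8 mm is the smaller dimension).
Effective length L_e = KL = 1×2.47 m = 2470 mm.
Euler critical load P_cr = π²EI/L_e² = π²×211000×1.046×10^7/2470² = 3.571×10^6 N.
P_allow = P_cr/n = 3.571×10^6/3.93 = 908700 N.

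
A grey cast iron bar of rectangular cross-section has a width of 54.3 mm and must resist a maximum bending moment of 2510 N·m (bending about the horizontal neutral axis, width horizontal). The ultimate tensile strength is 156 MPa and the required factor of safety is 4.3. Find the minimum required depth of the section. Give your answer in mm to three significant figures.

h = 87.4 mm

σ_allow = 156/4.3 = 36.28 MPa.
For a rectangular section σ = 6M/(bh²), so h² = 6M/(b σ_allow) = 6×2510000/(54.3×36.28) = 7645 mm².
h = 87.43 mm.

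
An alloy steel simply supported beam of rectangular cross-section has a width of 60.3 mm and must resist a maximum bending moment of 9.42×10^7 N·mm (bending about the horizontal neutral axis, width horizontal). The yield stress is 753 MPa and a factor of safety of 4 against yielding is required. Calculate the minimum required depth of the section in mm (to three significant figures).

h = 223 mm

σ_allow = 753/4 = 188.2 MPa.
For a rectangular section σ = 6M/(bh²), so h² = 6M/(b σ_allow) = 6×9.4200×10^7/(60.3×188.2) = 49790 mm².
h = 223.1 mm.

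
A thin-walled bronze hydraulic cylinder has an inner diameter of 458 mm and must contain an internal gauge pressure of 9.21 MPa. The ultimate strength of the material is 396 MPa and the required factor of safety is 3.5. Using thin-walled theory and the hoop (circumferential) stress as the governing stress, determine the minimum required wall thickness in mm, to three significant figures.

σ_allow = 396/3.5 = 113.1 MPa.
Hoop stress σ_h = pD/(2t), so t = pD/(2σ_allow) = 9.21×458/(2×113.1) = 18.64 mm.

t = 18.6 mm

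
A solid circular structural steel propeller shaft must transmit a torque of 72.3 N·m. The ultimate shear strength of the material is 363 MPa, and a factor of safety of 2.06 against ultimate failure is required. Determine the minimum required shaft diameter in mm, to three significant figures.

Allowable shear stress τ_allow = 363/2.06 = 176.2 MPa.
For a solid shaft τ = 16T/(πd³), so d³ = 16T/(π τ_allow) = 16×72300/(π×176.2) = 2090 mm³.
d = (2090)^(1/3) = 12.78 mm.

d = 12.8 mm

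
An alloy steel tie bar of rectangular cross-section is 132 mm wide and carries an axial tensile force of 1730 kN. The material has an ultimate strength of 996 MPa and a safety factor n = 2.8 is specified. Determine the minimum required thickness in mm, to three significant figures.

σ_allow = 996/2.8 = 355.7 MPa.
Required area A = F/σ_allow = 1730000/355.7 = 4863 mm².
t = A/w = 4863/132 = 36.84 mm.

t = 36.8 mm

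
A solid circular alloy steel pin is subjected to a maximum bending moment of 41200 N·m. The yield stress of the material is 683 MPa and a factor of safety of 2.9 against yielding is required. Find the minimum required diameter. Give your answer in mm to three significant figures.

σ_allow = 683/2.9 = 235.5 MPa.
For a solid circular section σ = 32M/(πd³), so d³ = 32M/(π σ_allow) = 32×4.1200×10^7/(π×235.5) = 1.782×10^6 mm³.
d = 121.2 mm.

d = 121 mm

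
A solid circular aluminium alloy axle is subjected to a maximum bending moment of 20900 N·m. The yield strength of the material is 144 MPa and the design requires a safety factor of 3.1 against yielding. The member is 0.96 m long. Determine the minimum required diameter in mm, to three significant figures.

σ_allow = 144/3.1 = 46.45 MPa.
For a solid circular section σ = 32M/(πd³), so d³ = 32M/(π σ_allow) = 32×2.0900×10^7/(π×46.45) = 4.583×10^6 mm³.
d = 166.1 mm.

d = 166 mm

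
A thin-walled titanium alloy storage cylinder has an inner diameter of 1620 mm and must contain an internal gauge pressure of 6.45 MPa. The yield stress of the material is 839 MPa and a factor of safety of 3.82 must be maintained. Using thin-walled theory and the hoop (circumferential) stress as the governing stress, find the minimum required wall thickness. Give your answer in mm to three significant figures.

t = 23.8 mm

σ_allow = 839/3.82 = 219.6 MPa.
Hoop stress σ_h = pD/(2t), so t = pD/(2σ_allow) = 6.45×1620/(2×219.6) = 23.79 mm.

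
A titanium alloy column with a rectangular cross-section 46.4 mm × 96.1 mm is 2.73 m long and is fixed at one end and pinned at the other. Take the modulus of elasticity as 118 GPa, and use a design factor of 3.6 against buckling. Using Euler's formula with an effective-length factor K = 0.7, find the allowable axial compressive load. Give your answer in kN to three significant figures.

P_allow = 70.9 kN

Buckling occurs about the weak axis: I_min = h·b³/12 = 96.1×46.4³/12 = 800000 mm⁴ (b = 46.4 mm is the smaller dimension).
Effective length L_e = KL = 0.7×2.73 m = 1911 mm.
Euler critical load P_cr = π²EI/L_e² = π²×118000×800000/1911² = 255100 N.
P_allow = P_cr/n = 255100/3.6 = 70870 N.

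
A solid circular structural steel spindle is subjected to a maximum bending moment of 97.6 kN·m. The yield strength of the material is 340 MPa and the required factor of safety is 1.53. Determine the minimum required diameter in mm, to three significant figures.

d = 165 mm

σ_allow = 340/1.53 = 222.2 MPa.
For a solid circular section σ = 32M/(πd³), so d³ = 32M/(π σ_allow) = 32×9.7600×10^7/(π×222.2) = 4.474×10^6 mm³.
d = 164.8 mm.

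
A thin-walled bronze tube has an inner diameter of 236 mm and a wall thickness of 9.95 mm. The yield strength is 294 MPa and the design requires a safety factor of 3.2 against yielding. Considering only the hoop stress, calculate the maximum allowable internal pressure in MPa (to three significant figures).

p_allow = 7.75 MPa

σ_allow = 294/3.2 = 91.88 MPa.
σ_h = pD/(2t) → p_allow = 2σ_allow t/D = 2×91.88×9.95/236 = 7.747 MPa.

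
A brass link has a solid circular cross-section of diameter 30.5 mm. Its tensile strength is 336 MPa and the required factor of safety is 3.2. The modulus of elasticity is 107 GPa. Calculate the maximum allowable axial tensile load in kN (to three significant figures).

σ_allow = 336/3.2 = 105.0 MPa.
A = πd²/4 = π×30.5²/4 = 730.6 mm².
F_allow = σ_allow × A = 105.0×730.6 = 76710 N.

F_allow = 76.7 kN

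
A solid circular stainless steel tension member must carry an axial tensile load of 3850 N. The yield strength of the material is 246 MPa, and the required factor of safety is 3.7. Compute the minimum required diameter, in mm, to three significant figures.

d = 8.59 mm

Allowable stress σ_allow = 246/3.7 = 66.49 MPa.
Required area A = F/σ_allow = 3850.0/66.49 = 57.91 mm².
A = πd²/4 → d = √(4A/π) = 8.587 mm.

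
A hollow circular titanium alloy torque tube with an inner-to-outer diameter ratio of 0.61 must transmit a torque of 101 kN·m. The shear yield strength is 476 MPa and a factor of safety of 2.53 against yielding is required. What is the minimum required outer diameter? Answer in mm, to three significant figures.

τ_allow = 476/2.53 = 188.1 MPa.
For a hollow shaft τ = 16T/[πd_o³(1−k⁴)] with k = 0.61, so 1−k⁴ = 0.8615.
d_o³ = 16T/[π τ_allow (1−k⁴)] = 16×1.0100×10^8/(π×188.1×0.8615) = 3.173×10^6 mm³.
d_o = 147.0 mm.

d_o = 147 mm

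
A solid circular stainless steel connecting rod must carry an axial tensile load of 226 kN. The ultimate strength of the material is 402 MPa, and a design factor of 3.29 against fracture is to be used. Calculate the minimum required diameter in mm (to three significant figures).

d = 48.5 mm

Allowable stress σ_allow = 402/3.29 = 122.2 MPa.
Required area A = F/σ_allow = 226000/122.2 = 1850 mm².
A = πd²/4 → d = √(4A/π) = 48.53 mm.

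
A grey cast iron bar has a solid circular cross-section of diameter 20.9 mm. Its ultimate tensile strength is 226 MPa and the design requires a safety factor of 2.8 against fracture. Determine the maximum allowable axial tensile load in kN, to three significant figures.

F_allow = 27.7 kN

σ_allow = 226/2.8 = 80.71 MPa.
A = πd²/4 = π×20.9²/4 = 343.1 mm².
F_allow = σ_allow × A = 80.71×343.1 = 27690 N.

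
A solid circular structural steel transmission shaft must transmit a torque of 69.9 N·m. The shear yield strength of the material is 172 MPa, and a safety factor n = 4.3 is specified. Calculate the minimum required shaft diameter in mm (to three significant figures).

Allowable shear stress τ_allow = 172/4.3 = 40.00 MPa.
For a solid shaft τ = 16T/(πd³), so d³ = 16T/(π τ_allow) = 16×69900/(π×40.00) = 8900 mm³.
d = (8900)^(1/3) = 20.72 mm.

d = 20.7 mm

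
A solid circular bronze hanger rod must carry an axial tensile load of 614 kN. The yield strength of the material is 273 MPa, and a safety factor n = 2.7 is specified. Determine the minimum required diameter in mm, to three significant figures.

d = 87.9 mm

Allowable stress σ_allow = 273/2.7 = 101.1 MPa.
Required area A = F/σ_allow = 614000/101.1 = 6073 mm².
A = πd²/4 → d = √(4A/π) = 87.93 mm.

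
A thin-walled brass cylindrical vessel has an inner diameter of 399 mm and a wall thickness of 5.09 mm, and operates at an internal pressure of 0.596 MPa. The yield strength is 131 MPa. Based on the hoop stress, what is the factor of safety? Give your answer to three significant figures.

n = 5.61

σ_h = pD/(2t) = 0.596×399/(2×5.09) = 23.36 MPa.
n = 131/23.36 = 5.608.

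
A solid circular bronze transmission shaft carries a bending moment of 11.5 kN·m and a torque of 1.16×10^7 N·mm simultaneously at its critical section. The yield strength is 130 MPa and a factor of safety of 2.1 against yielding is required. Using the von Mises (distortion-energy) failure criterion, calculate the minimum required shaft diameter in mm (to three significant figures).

d = 136 mm

σ_allow = σ_y/n = 130/2.1 = 61.90 MPa.
For a solid shaft σ_b = 32M/(πd³) and τ = 16T/(πd³), so the von Mises stress is σ' = (16/πd³)·√(4M²+3T²).
√(4M²+3T²) = √(4×(1.150×10^7)² + 3×(1.160×10^7)²) = 3.054×10^7 N·mm.
d³ = 16×3.054×10^7/(π×61.90) = 2.513×10^6 mm³.
d = 135.9 mm.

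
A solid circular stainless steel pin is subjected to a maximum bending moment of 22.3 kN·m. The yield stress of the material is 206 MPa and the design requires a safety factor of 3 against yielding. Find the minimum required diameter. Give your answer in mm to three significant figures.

σ_allow = 206/3 = 68.67 MPa.
For a solid circular section σ = 32M/(πd³), so d³ = 32M/(π σ_allow) = 32×2.2300×10^7/(π×68.67) = 3.308×10^6 mm³.
d = 149.0 mm.

d = 149 mm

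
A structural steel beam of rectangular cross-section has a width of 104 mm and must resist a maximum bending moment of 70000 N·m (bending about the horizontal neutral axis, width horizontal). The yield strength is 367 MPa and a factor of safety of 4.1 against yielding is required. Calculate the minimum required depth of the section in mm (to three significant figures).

h = 212 mm

σ_allow = 367/4.1 = 89.51 MPa.
For a rectangular section σ = 6M/(bh²), so h² = 6M/(b σ_allow) = 6×7.0000×10^7/(104×89.51) = 45120 mm².
h = 212.4 mm.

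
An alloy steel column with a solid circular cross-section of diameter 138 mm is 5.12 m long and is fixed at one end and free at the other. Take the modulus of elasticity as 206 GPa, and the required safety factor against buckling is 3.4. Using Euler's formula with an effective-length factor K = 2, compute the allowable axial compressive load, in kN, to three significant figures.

I = πd⁴/64 = π×138⁴/64 = 1.780×10^7 mm⁴.
Effective length L_e = KL = 2×5.12 m = 10240 mm.
Euler critical load P_cr = π²EI/L_e² = π²×206000×1.780×10^7/10240² = 345200 N.
P_allow = P_cr/n = 345200/3.4 = 101500 N.

P_allow = 102 kN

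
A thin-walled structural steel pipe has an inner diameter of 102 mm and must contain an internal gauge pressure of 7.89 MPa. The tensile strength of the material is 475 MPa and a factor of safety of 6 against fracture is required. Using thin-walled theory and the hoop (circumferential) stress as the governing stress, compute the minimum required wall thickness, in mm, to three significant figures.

σ_allow = 475/6 = 79.17 MPa.
Hoop stress σ_h = pD/(2t), so t = pD/(2σ_allow) = 7.89×102/(2×79.17) = 5.083 mm.

t = 5.08 mm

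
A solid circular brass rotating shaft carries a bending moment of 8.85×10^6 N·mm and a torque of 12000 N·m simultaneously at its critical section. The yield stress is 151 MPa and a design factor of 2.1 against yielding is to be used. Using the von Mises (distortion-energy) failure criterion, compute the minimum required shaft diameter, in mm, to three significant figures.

σ_allow = σ_y/n = 151/2.1 = 71.90 MPa.
For a solid shaft σ_b = 32M/(πd³) and τ = 16T/(πd³), so the von Mises stress is σ' = (16/πd³)·√(4M²+3T²).
√(4M²+3T²) = √(4×(8.850×10^6)² + 3×(1.200×10^7)²) = 2.730×10^7 N·mm.
d³ = 16×2.730×10^7/(π×71.90) = 1.934×10^6 mm³.
d = 124.6 mm.

d = 125 mm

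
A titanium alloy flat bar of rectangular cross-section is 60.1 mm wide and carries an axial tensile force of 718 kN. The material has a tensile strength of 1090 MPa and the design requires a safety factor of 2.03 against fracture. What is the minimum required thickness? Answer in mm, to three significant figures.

σ_allow = 1090/2.03 = 536.9 MPa.
Required area A = F/σ_allow = 718000/536.9 = 1337 mm².
t = A/w = 1337/60.1 = 22.25 mm.

t = 22.2 mm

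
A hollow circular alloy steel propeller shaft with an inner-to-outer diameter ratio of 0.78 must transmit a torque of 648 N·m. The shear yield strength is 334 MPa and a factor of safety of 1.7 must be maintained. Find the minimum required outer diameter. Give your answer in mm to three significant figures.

d_o = 29.9 mm

τ_allow = 334/1.7 = 196.5 MPa.
For a hollow shaft τ = 16T/[πd_o³(1−k⁴)] with k = 0.78, so 1−k⁴ = 0.6298.
d_o³ = 16T/[π τ_allow (1−k⁴)] = 16×648000/(π×196.5×0.6298) = 26670 mm³.
d_o = 29.88 mm.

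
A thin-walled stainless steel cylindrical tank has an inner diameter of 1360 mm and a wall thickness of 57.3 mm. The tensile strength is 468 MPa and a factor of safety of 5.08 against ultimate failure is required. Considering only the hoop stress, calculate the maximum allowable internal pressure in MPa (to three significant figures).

σ_allow = 468/5.08 = 92.13 MPa.
σ_h = pD/(2t) → p_allow = 2σ_allow t/D = 2×92.13×57.3/1360 = 7.763 MPa.

p_allow = 7.76 MPa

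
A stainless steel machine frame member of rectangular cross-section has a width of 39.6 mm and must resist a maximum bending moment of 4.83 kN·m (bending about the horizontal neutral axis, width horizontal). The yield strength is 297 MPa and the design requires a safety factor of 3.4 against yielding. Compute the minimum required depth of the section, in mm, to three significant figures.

h = 91.5 mm

σ_allow = 297/3.4 = 87.35 MPa.
For a rectangular section σ = 6M/(bh²), so h² = 6M/(b σ_allow) = 6×4830000/(39.6×87.35) = 8378 mm².
h = 91.53 mm.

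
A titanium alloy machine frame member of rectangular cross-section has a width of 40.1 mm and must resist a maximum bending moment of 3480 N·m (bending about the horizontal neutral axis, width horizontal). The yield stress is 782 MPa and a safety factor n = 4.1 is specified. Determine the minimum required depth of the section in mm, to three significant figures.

h = 52.2 mm

σ_allow = 782/4.1 = 190.7 MPa.
For a rectangular section σ = 6M/(bh²), so h² = 6M/(b σ_allow) = 6×3480000/(40.1×190.7) = 2730 mm².
h = 52.25 mm.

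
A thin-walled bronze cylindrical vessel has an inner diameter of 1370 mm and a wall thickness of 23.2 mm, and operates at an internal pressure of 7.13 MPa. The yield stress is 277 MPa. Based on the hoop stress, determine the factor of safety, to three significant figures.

σ_h = pD/(2t) = 7.13×1370/(2×23.2) = 210.5 MPa.
n = 277/210.5 = 1.316.

n = 1.32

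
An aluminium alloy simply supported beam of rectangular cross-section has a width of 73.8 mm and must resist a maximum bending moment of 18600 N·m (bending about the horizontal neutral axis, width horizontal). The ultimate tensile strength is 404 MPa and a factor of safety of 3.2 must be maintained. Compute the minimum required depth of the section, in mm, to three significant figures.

σ_allow = 404/3.2 = 126.2 MPa.
For a rectangular section σ = 6M/(bh²), so h² = 6M/(b σ_allow) = 6×1.8600×10^7/(73.8×126.2) = 11980 mm².
h = 109.4 mm.

h = 109 mm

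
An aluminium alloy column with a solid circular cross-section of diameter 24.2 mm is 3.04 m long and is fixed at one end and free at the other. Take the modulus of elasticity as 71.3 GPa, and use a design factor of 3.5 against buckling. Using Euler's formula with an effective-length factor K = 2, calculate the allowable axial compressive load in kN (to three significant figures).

I = πd⁴/64 = π×24.2⁴/64 = 16840 mm⁴.
Effective length L_e = KL = 2×3.04 m = 6080 mm.
Euler critical load P_cr = π²EI/L_e² = π²×71300×16840/6080² = 320.5 N.
P_allow = P_cr/n = 320.5/3.5 = 91.57 N.

P_allow = 0.0916 kN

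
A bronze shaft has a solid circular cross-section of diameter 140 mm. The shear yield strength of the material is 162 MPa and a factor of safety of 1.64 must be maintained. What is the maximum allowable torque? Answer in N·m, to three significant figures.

T_allow = 53200 N·m

τ_allow = 162/1.64 = 98.78 MPa.
For a solid shaft T_allow = τ_allow·πd³/16; πd³/16 = π×140³/16 = 538800 mm³.
T_allow = 98.78×538800 = 5.322×10^7 N·mm = 53220 N·m.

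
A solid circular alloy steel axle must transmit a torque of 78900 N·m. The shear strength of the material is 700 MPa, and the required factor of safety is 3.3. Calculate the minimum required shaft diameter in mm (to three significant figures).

d = 124 mm

Allowable shear stress τ_allow = 700/3.3 = 212.1 MPa.
For a solid shaft τ = 16T/(πd³), so d³ = 16T/(π τ_allow) = 16×7.8900×10^7/(π×212.1) = 1.894×10^6 mm³.
d = (1.894×10^6)^(1/3) = 123.7 mm.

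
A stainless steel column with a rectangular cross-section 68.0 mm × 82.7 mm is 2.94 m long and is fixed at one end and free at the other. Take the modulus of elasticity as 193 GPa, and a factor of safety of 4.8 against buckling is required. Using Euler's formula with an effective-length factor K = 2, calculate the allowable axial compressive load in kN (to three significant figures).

P_allow = 24.9 kN

Buckling occurs about the weak axis: I_min = h·b³/12 = 82.7×68.0³/12 = 2.167×10^6 mm⁴ (b = 68.0 mm is the smaller dimension).
Effective length L_e = KL = 2×2.94 m = 5880 mm.
Euler critical load P_cr = π²EI/L_e² = π²×193000×2.167×10^6/5880² = 119400 N.
P_allow = P_cr/n = 119400/4.8 = 24870 N.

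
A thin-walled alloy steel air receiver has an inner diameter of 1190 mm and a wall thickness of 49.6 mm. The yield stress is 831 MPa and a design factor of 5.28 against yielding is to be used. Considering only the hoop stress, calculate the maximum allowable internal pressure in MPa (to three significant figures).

σ_allow = 831/5.28 = 157.4 MPa.
σ_h = pD/(2t) → p_allow = 2σ_allow t/D = 2×157.4×49.6/1190 = 13.12 MPa.

p_allow = 13.1 MPa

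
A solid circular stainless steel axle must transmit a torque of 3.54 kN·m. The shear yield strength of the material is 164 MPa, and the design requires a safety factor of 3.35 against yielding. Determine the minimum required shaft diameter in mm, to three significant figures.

Allowable shear stress τ_allow = 164/3.35 = 48.96 MPa.
For a solid shaft τ = 16T/(πd³), so d³ = 16T/(π τ_allow) = 16×3540000/(π×48.96) = 368300 mm³.
d = (368300)^(1/3) = 71.68 mm.

d = 71.7 mm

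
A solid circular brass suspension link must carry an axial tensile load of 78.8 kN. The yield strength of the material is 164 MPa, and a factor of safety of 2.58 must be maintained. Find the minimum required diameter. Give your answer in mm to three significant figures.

Allowable stress σ_allow = 164/2.58 = 63.57 MPa.
Required area A = F/σ_allow = 78800/63.57 = 1240 mm².
A = πd²/4 → d = √(4A/π) = 39.73 mm.

d = 39.7 mm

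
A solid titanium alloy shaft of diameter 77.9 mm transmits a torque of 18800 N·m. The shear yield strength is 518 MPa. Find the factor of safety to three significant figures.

τ = 16T/(πd³) = 16×1.8800×10^7/(π×77.9³) = 202.5 MPa.
n = τ_limit/τ = 518/202.5 = 2.557.

n = 2.56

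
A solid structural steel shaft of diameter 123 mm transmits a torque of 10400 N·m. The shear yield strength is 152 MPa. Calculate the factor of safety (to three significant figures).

n = 5.34

τ = 16T/(πd³) = 16×1.0400×10^7/(π×123³) = 28.46 MPa.
n = τ_limit/τ = 152/28.46 = 5.340.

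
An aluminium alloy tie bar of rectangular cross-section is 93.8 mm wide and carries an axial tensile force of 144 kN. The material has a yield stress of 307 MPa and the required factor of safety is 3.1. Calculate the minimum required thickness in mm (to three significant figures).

σ_allow = 307/3.1 = 99.03 MPa.
Required area A = F/σ_allow = 144000/99.03 = 1454 mm².
t = A/w = 1454/93.8 = 15.50 mm.

t = 15.5 mm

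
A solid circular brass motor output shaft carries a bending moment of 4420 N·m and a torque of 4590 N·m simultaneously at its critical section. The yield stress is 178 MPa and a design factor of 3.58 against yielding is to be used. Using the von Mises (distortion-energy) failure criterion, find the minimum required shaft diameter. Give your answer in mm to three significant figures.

d = 107 mm

σ_allow = σ_y/n = 178/3.58 = 49.72 MPa.
For a solid shaft σ_b = 32M/(πd³) and τ = 16T/(πd³), so the von Mises stress is σ' = (16/πd³)·√(4M²+3T²).
√(4M²+3T²) = √(4×(4.420×10^6)² + 3×(4.590×10^6)²) = 1.189×10^7 N·mm.
d³ = 16×1.189×10^7/(π×49.72) = 1.218×10^6 mm³.
d = 106.8 mm.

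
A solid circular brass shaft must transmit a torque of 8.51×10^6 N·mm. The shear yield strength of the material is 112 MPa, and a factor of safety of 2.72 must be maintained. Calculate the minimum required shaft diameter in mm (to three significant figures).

Allowable shear stress τ_allow = 112/2.72 = 41.18 MPa.
For a solid shaft τ = 16T/(πd³), so d³ = 16T/(π τ_allow) = 16×8510000/(π×41.18) = 1.053×10^6 mm³.
d = (1.053×10^6)^(1/3) = 101.7 mm.

d = 102 mm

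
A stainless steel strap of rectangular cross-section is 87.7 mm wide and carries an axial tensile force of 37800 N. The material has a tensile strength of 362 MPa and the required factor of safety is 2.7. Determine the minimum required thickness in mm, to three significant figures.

t = 3.21 mm

σ_allow = 362/2.7 = 134.1 MPa.
Required area A = F/σ_allow = 37800/134.1 = 281.9 mm².
t = A/w = 281.9/87.7 = 3.215 mm.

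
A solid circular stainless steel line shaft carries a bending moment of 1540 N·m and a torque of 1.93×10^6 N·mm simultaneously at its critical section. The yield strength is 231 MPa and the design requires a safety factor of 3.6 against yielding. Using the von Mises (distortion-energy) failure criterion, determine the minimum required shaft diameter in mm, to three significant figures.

d = 71.2 mm

σ_allow = σ_y/n = 231/3.6 = 64.17 MPa.
For a solid shaft σ_b = 32M/(πd³) and τ = 16T/(πd³), so the von Mises stress is σ' = (16/πd³)·√(4M²+3T²).
√(4M²+3T²) = √(4×(1.540×10^6)² + 3×(1.930×10^6)²) = 4.545×10^6 N·mm.
d³ = 16×4.545×10^6/(π×64.17) = 360800 mm³.
d = 71.19 mm.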